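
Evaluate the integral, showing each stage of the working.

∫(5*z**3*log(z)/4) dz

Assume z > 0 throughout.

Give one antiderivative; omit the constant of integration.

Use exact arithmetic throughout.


Step 1. Integrate ∫(5*z**3*log(z)/4) dz by parts with u = log(z), dv = (5*z**3/4) dz, so v = 5*z**4/16 [assuming z > 0]: now 5*z**4*log(z)/16 + ∫(-5*z**3/16) dz.
Step 2. Evaluate the standard form: now 5*z**4*log(z)/16 - 5*z**4/64.
Answer: 5*z**4*log(z)/16 - 5*z**4/64.


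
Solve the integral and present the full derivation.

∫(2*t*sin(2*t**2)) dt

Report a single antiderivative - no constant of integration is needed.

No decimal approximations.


Step 1. Substitute u = t**2, turning ∫(2*t*sin(2*t**2)) dt into ∫(sin(2*u)) du: now ∫(sin(2*u)) du.
Step 2. Evaluate the standard form: now -cos(2*u)/2.
Step 3. Substitute back u = t**2: now -cos(2*t**2)/2.
Answer: -cos(2*t**2)/2.


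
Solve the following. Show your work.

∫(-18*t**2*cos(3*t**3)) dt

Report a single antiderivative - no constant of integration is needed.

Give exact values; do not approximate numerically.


Step 1. Substitute u = t**3, turning ∫(-18*t**2*cos(3*t**3)) dt into ∫(-6*cos(3*u)) du: now ∫(-6*cos(3*u)) du.
Step 2. Evaluate the standard form: now -2*sin(3*u).
Step 3. Substitute back u = t**3: now -2*sin(3*t**3).
Answer: -2*sin(3*t**3).


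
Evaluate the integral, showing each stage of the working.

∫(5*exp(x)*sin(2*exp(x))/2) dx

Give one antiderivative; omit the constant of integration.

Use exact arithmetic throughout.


Step 1. Substitute u = exp(x), turning ∫(5*exp(x)*sin(2*exp(x))/2) dx into ∫(5*sin(2*u)/2) du: now ∫(5*sin(2*u)/2) du.
Step 2. Evaluate the standard form: now -5*cos(2*u)/4.
Step 3. Substitute back u = exp(x): now -5*cos(2*exp(x))/4.
Answer: -5*cos(2*exp(x))/4.


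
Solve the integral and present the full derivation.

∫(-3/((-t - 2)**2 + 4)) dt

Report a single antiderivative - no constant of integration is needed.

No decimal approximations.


Step 1. Substitute u = -t - 2, turning ∫(-3/((-t - 2)**2 + 4)) dt into ∫(3/(u**2 + 4)) du: now ∫(3/(u**2 + 4)) du.
Step 2. Evaluate the standard form: now 3*atan(u/2)/2.
Step 3. Substitute back u = -t - 2: now -3*atan(t/2 + 1)/2.
Answer: -3*atan(t/2 + 1)/2.


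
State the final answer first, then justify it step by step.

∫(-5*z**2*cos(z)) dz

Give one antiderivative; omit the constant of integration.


The answer is -5*z**2*sin(z) - 10*z*cos(z) + 10*sin(z).
Step 1. Integrate ∫(-5*z**2*cos(z)) dz by parts with u = z**2, dv = (-5*cos(z)) dz, so v = -5*sin(z): now -5*z**2*sin(z) + ∫(10*z*sin(z)) dz.
Step 2. Integrate ∫(10*z*sin(z)) dz by parts with u = z, dv = (10*sin(z)) dz, so v = -10*cos(z): now -5*z**2*sin(z) - 10*z*cos(z) + ∫(10*cos(z)) dz.
Step 3. Evaluate the standard form: now -5*z**2*sin(z) - 10*z*cos(z) + 10*sin(z).
Answer: -5*z**2*sin(z) - 10*z*cos(z) + 10*sin(z).


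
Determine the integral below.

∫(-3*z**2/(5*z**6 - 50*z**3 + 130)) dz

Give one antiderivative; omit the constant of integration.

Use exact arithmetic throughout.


Answer: -atan(z**3 - 5)/5.


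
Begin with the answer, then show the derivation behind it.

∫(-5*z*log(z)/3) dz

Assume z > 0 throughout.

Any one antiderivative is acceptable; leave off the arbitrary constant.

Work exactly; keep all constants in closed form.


The answer is -5*z**2*log(z)/6 + 5*z**2/12.
Step 1. Integrate ∫(-5*z*log(z)/3) dz by parts with u = log(z), dv = (-5*z/3) dz, so v = -5*z**2/6 [assuming z > 0]: now -5*z**2*log(z)/6 + ∫(5*z/6) dz.
Step 2. Evaluate the standard form: now -5*z**2*log(z)/6 + 5*z**2/12.
Answer: -5*z**2*log(z)/6 + 5*z**2/12.


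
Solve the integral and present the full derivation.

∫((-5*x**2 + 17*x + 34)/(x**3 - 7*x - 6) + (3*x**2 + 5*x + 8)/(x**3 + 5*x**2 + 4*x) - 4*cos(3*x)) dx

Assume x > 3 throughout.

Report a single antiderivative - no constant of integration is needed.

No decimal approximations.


Step 1. Rewrite: now ∫((-5*x**2 + 17*x + 34)/(x**3 - 7*x - 6)) dx + ∫((3*x**2 + 5*x + 8)/(x**3 + 5*x**2 + 4*x)) dx + ∫(-4*cos(3*x)) dx.
Step 2. Decompose ∫((3*x**2 + 5*x + 8)/(x**3 + 5*x**2 + 4*x)) dx by partial fractions, (3*x**2 + 5*x + 8)/(x**3 + 5*x**2 + 4*x) = 3/(x + 4) - 2/(x + 1) + 2/x: now ∫(2/x) dx + ∫((-5*x**2 + 17*x + 34)/(x**3 - 7*x - 6)) dx + ∫(-2/(x + 1)) dx + ∫(3/(x + 4)) dx + ∫(-4*cos(3*x)) dx.
Step 3. Evaluate the standard form [assuming x > -4]: now 3*log(x + 4) + ∫(2/x) dx + ∫((-5*x**2 + 17*x + 34)/(x**3 - 7*x - 6)) dx + ∫(-2/(x + 1)) dx + ∫(-4*cos(3*x)) dx.
Step 4. Evaluate the standard form [assuming x > 0]: now 2*log(x) + 3*log(x + 4) + ∫((-5*x**2 + 17*x + 34)/(x**3 - 7*x - 6)) dx + ∫(-2/(x + 1)) dx + ∫(-4*cos(3*x)) dx.
Step 5. Evaluate the standard form [assuming x > -1]: now 2*log(x) - 2*log(x + 1) + 3*log(x + 4) + ∫((-5*x**2 + 17*x + 34)/(x**3 - 7*x - 6)) dx + ∫(-4*cos(3*x)) dx.
Step 6. Evaluate the standard form: now 2*log(x) - 2*log(x + 1) + 3*log(x + 4) - 4*sin(3*x)/3 + ∫((-5*x**2 + 17*x + 34)/(x**3 - 7*x - 6)) dx.
Step 7. Decompose ∫((-5*x**2 + 17*x + 34)/(x**3 - 7*x - 6)) dx by partial fractions, (-5*x**2 + 17*x + 34)/(x**3 - 7*x - 6) = -4/(x + 2) - 3/(x + 1) + 2/(x - 3): now 2*log(x) - 2*log(x + 1) + 3*log(x + 4) - 4*sin(3*x)/3 + ∫(2/(x - 3)) dx + ∫(-3/(x + 1)) dx + ∫(-4/(x + 2)) dx.
Step 8. Evaluate the standard form [assuming x > -2]: now 2*log(x) - 2*log(x + 1) - 4*log(x + 2) + 3*log(x + 4) - 4*sin(3*x)/3 + ∫(2/(x - 3)) dx + ∫(-3/(x + 1)) dx.
Step 9. Evaluate the standard form [assuming x > -1]: now 2*log(x) - 5*log(x + 1) - 4*log(x + 2) + 3*log(x + 4) - 4*sin(3*x)/3 + ∫(2/(x - 3)) dx.
Step 10. Evaluate the standard form [assuming x > 3]: now 2*log(x) + 2*log(x - 3) - 5*log(x + 1) - 4*log(x + 2) + 3*log(x + 4) - 4*sin(3*x)/3.
Answer: 2*log(x) + 2*log(x - 3) - 5*log(x + 1) - 4*log(x + 2) + 3*log(x + 4) - 4*sin(3*x)/3.


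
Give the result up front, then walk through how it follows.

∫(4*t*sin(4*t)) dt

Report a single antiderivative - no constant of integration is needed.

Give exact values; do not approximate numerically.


The answer is -t*cos(4*t) + sin(4*t)/4.
Step 1. Integrate ∫(4*t*sin(4*t)) dt by parts with u = t, dv = (4*sin(4*t)) dt, so v = -cos(4*t): now -t*cos(4*t) + ∫(cos(4*t)) dt.
Step 2. Evaluate the standard form: now -t*cos(4*t) + sin(4*t)/4.
Answer: -t*cos(4*t) + sin(4*t)/4.


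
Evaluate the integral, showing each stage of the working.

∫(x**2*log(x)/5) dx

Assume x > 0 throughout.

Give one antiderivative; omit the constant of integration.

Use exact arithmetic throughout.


Step 1. Integrate ∫(x**2*log(x)/5) dx by parts with u = log(x), dv = (x**2/5) dx, so v = x**3/15 [assuming x > 0]: now x**3*log(x)/15 + ∫(-x**2/15) dx.
Step 2. Evaluate the standard form: now x**3*log(x)/15 - x**3/45.
Answer: x**3*log(x)/15 - x**3/45.


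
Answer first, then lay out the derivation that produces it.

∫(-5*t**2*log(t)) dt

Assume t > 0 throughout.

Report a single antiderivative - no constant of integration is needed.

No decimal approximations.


The answer is -5*t**3*log(t)/3 + 5*t**3/9.
Step 1. Integrate ∫(-5*t**2*log(t)) dt by parts with u = log(t), dv = (-5*t**2) dt, so v = -5*t**3/3 [assuming t > 0]: now -5*t**3*log(t)/3 + ∫(5*t**2/3) dt.
Step 2. Evaluate the standard form: now -5*t**3*log(t)/3 + 5*t**3/9.
Answer: -5*t**3*log(t)/3 + 5*t**3/9.


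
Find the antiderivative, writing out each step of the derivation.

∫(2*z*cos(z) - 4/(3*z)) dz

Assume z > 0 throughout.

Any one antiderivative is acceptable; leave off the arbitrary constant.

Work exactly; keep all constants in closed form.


Step 1. Rewrite: now ∫(-4/(3*z)) dz + ∫(2*z*cos(z)) dz.
Step 2. Evaluate the standard form [assuming z > 0]: now -4*log(z)/3 + ∫(2*z*cos(z)) dz.
Step 3. Integrate ∫(2*z*cos(z)) dz by parts with u = z, dv = (2*cos(z)) dz, so v = 2*sin(z): now 2*z*sin(z) - 4*log(z)/3 + ∫(-2*sin(z)) dz.
Step 4. Evaluate the standard form: now 2*z*sin(z) - 4*log(z)/3 + 2*cos(z).
Answer: 2*z*sin(z) - 4*log(z)/3 + 2*cos(z).


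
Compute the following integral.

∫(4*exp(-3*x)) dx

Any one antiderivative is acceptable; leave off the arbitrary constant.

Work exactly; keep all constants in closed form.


Answer: -4*exp(-3*x)/3.


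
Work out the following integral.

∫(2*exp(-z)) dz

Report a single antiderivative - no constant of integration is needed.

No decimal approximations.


Answer: -2*exp(-z).


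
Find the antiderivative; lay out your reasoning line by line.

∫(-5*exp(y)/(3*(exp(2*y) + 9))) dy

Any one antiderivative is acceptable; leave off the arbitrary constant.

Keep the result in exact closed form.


Step 1. Substitute u = exp(y), turning ∫(-5*exp(y)/(3*(exp(2*y) + 9))) dy into ∫(-5/(3*(u**2 + 9))) du: now ∫(-5/(3*(u**2 + 9))) du.
Step 2. Evaluate the standard form: now -5*atan(u/3)/9.
Step 3. Substitute back u = exp(y): now -5*atan(exp(y)/3)/9.
Answer: -5*atan(exp(y)/3)/9.


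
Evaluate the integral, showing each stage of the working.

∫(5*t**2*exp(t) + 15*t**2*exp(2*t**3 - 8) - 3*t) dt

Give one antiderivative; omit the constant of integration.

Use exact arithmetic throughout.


Step 1. Rewrite: now ∫(-3*t) dt + ∫(5*t**2*exp(t)) dt + ∫(15*t**2*exp(2*t**3 - 8)) dt.
Step 2. Substitute u = t**3 - 4, turning ∫(15*t**2*exp(2*t**3 - 8)) dt into ∫(5*exp(2*u)) du: now ∫(-3*t) dt + ∫(5*t**2*exp(t)) dt + ∫(5*exp(2*u)) du.
Step 3. Evaluate the standard form: now 5*exp(2*u)/2 + ∫(-3*t) dt + ∫(5*t**2*exp(t)) dt.
Step 4. Substitute back u = t**3 - 4: now 5*exp(2*t**3 - 8)/2 + ∫(-3*t) dt + ∫(5*t**2*exp(t)) dt.
Step 5. Integrate ∫(5*t**2*exp(t)) dt by parts with u = t**2, dv = (5*exp(t)) dt, so v = 5*exp(t): now 5*t**2*exp(t) + 5*exp(2*t**3 - 8)/2 + ∫(-3*t) dt + ∫(-10*t*exp(t)) dt.
Step 6. Integrate ∫(-10*t*exp(t)) dt by parts with u = t, dv = (-10*exp(t)) dt, so v = -10*exp(t): now 5*t**2*exp(t) - 10*t*exp(t) + 5*exp(2*t**3 - 8)/2 + ∫(-3*t) dt + ∫(10*exp(t)) dt.
Step 7. Evaluate the standard form: now 5*t**2*exp(t) - 10*t*exp(t) + 10*exp(t) + 5*exp(2*t**3 - 8)/2 + ∫(-3*t) dt.
Step 8. Evaluate the standard form: now 5*t**2*exp(t) - 3*t**2/2 - 10*t*exp(t) + 10*exp(t) + 5*exp(2*t**3 - 8)/2.
Answer: 5*t**2*exp(t) - 3*t**2/2 - 10*t*exp(t) + 10*exp(t) + 5*exp(2*t**3 - 8)/2.


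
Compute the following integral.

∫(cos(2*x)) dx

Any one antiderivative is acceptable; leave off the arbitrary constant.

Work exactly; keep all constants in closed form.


Answer: sin(2*x)/2.


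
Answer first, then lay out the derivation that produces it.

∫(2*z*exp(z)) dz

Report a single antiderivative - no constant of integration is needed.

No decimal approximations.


The answer is 2*z*exp(z) - 2*exp(z).
Step 1. Integrate ∫(2*z*exp(z)) dz by parts with u = z, dv = (2*exp(z)) dz, so v = 2*exp(z): now 2*z*exp(z) + ∫(-2*exp(z)) dz.
Step 2. Evaluate the standard form: now 2*z*exp(z) - 2*exp(z).
Answer: 2*z*exp(z) - 2*exp(z).


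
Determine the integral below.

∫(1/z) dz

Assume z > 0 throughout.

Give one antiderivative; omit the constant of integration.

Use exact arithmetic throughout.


Answer: log(z).


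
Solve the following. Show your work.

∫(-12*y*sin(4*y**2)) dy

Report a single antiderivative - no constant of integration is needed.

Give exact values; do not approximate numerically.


Step 1. Substitute u = y**2, turning ∫(-12*y*sin(4*y**2)) dy into ∫(-6*sin(4*u)) du: now ∫(-6*sin(4*u)) du.
Step 2. Evaluate the standard form: now 3*cos(4*u)/2.
Step 3. Substitute back u = y**2: now 3*cos(4*y**2)/2.
Answer: 3*cos(4*y**2)/2.


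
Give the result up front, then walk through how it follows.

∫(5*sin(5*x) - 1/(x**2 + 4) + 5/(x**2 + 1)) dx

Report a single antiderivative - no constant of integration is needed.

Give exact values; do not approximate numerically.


The answer is -cos(5*x) - atan(x/2)/2 + 5*atan(x).
Step 1. Rewrite: now ∫(5/(x**2 + 1)) dx + ∫(-1/(x**2 + 4)) dx + ∫(5*sin(5*x)) dx.
Step 2. Evaluate the standard form: now -atan(x/2)/2 + ∫(5/(x**2 + 1)) dx + ∫(5*sin(5*x)) dx.
Step 3. Evaluate the standard form: now -atan(x/2)/2 + 5*atan(x) + ∫(5*sin(5*x)) dx.
Step 4. Evaluate the standard form: now -cos(5*x) - atan(x/2)/2 + 5*atan(x).
Answer: -cos(5*x) - atan(x/2)/2 + 5*atan(x).


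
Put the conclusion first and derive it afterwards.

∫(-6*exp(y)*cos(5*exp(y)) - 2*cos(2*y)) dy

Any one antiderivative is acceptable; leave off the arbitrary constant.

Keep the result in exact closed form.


The answer is -sin(2*y) - 6*sin(5*exp(y))/5.
Step 1. Rewrite: now ∫(-6*exp(y)*cos(5*exp(y))) dy + ∫(-2*cos(2*y)) dy.
Step 2. Substitute u = exp(y), turning ∫(-6*exp(y)*cos(5*exp(y))) dy into ∫(-6*cos(5*u)) du: now ∫(-6*cos(5*u)) du + ∫(-2*cos(2*y)) dy.
Step 3. Evaluate the standard form: now -6*sin(5*u)/5 + ∫(-2*cos(2*y)) dy.
Step 4. Substitute back u = exp(y): now -6*sin(5*exp(y))/5 + ∫(-2*cos(2*y)) dy.
Step 5. Evaluate the standard form: now -sin(2*y) - 6*sin(5*exp(y))/5.
Answer: -sin(2*y) - 6*sin(5*exp(y))/5.


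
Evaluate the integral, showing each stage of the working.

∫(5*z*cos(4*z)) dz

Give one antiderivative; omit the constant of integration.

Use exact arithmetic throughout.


Step 1. Integrate ∫(5*z*cos(4*z)) dz by parts with u = z, dv = (5*cos(4*z)) dz, so v = 5*sin(4*z)/4: now 5*z*sin(4*z)/4 + ∫(-5*sin(4*z)/4) dz.
Step 2. Evaluate the standard form: now 5*z*sin(4*z)/4 + 5*cos(4*z)/16.
Answer: 5*z*sin(4*z)/4 + 5*cos(4*z)/16.


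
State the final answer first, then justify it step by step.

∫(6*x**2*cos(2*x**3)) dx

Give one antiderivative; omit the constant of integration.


The answer is sin(2*x**3).
Step 1. Substitute u = x**3, turning ∫(6*x**2*cos(2*x**3)) dx into ∫(2*cos(2*u)) du: now ∫(2*cos(2*u)) du.
Step 2. Evaluate the standard form: now sin(2*u).
Step 3. Substitute back u = x**3: now sin(2*x**3).
Answer: sin(2*x**3).


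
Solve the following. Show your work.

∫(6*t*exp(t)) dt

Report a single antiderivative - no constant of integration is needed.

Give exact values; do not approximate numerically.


Step 1. Integrate ∫(6*t*exp(t)) dt by parts with u = t, dv = (6*exp(t)) dt, so v = 6*exp(t): now 6*t*exp(t) + ∫(-6*exp(t)) dt.
Step 2. Evaluate the standard form: now 6*t*exp(t) - 6*exp(t).
Answer: 6*t*exp(t) - 6*exp(t).


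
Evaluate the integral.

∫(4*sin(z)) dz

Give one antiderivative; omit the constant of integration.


Answer: -4*cos(z).


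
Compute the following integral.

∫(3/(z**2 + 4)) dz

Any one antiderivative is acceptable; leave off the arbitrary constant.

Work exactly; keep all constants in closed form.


Answer: 3*atan(z/2)/2.


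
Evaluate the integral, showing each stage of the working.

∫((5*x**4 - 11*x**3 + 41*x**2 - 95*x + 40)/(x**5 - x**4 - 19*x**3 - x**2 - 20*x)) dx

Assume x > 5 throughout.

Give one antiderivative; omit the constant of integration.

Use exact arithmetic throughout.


Step 1. Decompose ∫((5*x**4 - 11*x**3 + 41*x**2 - 95*x + 40)/(x**5 - x**4 - 19*x**3 - x**2 - 20*x)) dx by partial fractions, (5*x**4 - 11*x**3 + 41*x**2 - 95*x + 40)/(x**5 - x**4 - 19*x**3 - x**2 - 20*x) = 4/(x**2 + 1) + 5/(x + 4) + 2/(x - 5) - 2/x: now ∫(-2/x) dx + ∫(2/(x - 5)) dx + ∫(5/(x + 4)) dx + ∫(4/(x**2 + 1)) dx.
Step 2. Evaluate the standard form [assuming x > -4]: now 5*log(x + 4) + ∫(-2/x) dx + ∫(2/(x - 5)) dx + ∫(4/(x**2 + 1)) dx.
Step 3. Evaluate the standard form [assuming x > 5]: now 2*log(x - 5) + 5*log(x + 4) + ∫(-2/x) dx + ∫(4/(x**2 + 1)) dx.
Step 4. Evaluate the standard form [assuming x > 0]: now -2*log(x) + 2*log(x - 5) + 5*log(x + 4) + ∫(4/(x**2 + 1)) dx.
Step 5. Evaluate the standard form: now -2*log(x) + 2*log(x - 5) + 5*log(x + 4) + 4*atan(x).
Answer: -2*log(x) + 2*log(x - 5) + 5*log(x + 4) + 4*atan(x).


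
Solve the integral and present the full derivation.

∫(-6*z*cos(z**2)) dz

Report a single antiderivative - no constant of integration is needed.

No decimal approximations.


Step 1. Substitute u = z**2, turning ∫(-6*z*cos(z**2)) dz into ∫(-3*cos(u)) du: now ∫(-3*cos(u)) du.
Step 2. Evaluate the standard form: now -3*sin(u).
Step 3. Substitute back u = z**2: now -3*sin(z**2).
Answer: -3*sin(z**2).


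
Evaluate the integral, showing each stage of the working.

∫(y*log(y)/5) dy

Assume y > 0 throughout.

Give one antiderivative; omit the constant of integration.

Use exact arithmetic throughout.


Step 1. Integrate ∫(y*log(y)/5) dy by parts with u = log(y), dv = (y/5) dy, so v = y**2/10 [assuming y > 0]: now y**2*log(y)/10 + ∫(-y/10) dy.
Step 2. Evaluate the standard form: now y**2*log(y)/10 - y**2/20.
Answer: y**2*log(y)/10 - y**2/20.


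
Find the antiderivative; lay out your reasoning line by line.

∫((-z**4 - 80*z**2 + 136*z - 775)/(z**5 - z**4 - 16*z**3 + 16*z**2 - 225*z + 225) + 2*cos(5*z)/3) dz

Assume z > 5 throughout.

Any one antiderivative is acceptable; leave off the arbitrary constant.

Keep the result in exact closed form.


Step 1. Rewrite: now ∫((-z**4 - 80*z**2 + 136*z - 775)/(z**5 - z**4 - 16*z**3 + 16*z**2 - 225*z + 225)) dz + ∫(2*cos(5*z)/3) dz.
Step 2. Evaluate the standard form: now 2*sin(5*z)/15 + ∫((-z**4 - 80*z**2 + 136*z - 775)/(z**5 - z**4 - 16*z**3 + 16*z**2 - 225*z + 225)) dz.
Step 3. Decompose ∫((-z**4 - 80*z**2 + 136*z - 775)/(z**5 - z**4 - 16*z**3 + 16*z**2 - 225*z + 225)) dz by partial fractions, (-z**4 - 80*z**2 + 136*z - 775)/(z**5 - z**4 - 16*z**3 + 16*z**2 - 225*z + 225) = -4/(z**2 + 9) - 2/(z + 5) + 3/(z - 1) - 2/(z - 5): now 2*sin(5*z)/15 + ∫(-2/(z - 5)) dz + ∫(3/(z - 1)) dz + ∫(-2/(z + 5)) dz + ∫(-4/(z**2 + 9)) dz.
Step 4. Evaluate the standard form [assuming z > 5]: now -2*log(z - 5) + 2*sin(5*z)/15 + ∫(3/(z - 1)) dz + ∫(-2/(z + 5)) dz + ∫(-4/(z**2 + 9)) dz.
Step 5. Evaluate the standard form [assuming z > -5]: now -2*log(z - 5) - 2*log(z + 5) + 2*sin(5*z)/15 + ∫(3/(z - 1)) dz + ∫(-4/(z**2 + 9)) dz.
Step 6. Evaluate the standard form [assuming z > 1]: now -2*log(z - 5) + 3*log(z - 1) - 2*log(z + 5) + 2*sin(5*z)/15 + ∫(-4/(z**2 + 9)) dz.
Step 7. Evaluate the standard form: now -2*log(z - 5) + 3*log(z - 1) - 2*log(z + 5) + 2*sin(5*z)/15 - 4*atan(z/3)/3.
Answer: -2*log(z - 5) + 3*log(z - 1) - 2*log(z + 5) + 2*sin(5*z)/15 - 4*atan(z/3)/3.


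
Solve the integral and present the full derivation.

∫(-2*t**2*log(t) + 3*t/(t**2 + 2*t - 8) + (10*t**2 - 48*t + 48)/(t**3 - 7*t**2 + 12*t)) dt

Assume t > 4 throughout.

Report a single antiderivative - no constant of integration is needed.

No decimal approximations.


Step 1. Rewrite: now ∫(3*t/(t**2 + 2*t - 8)) dt + ∫(-2*t**2*log(t)) dt + ∫((10*t**2 - 48*t + 48)/(t**3 - 7*t**2 + 12*t)) dt.
Step 2. Decompose ∫((10*t**2 - 48*t + 48)/(t**3 - 7*t**2 + 12*t)) dt by partial fractions, (10*t**2 - 48*t + 48)/(t**3 - 7*t**2 + 12*t) = 2/(t - 3) + 4/(t - 4) + 4/t: now ∫(4/t) dt + ∫(3*t/(t**2 + 2*t - 8)) dt + ∫(-2*t**2*log(t)) dt + ∫(4/(t - 4)) dt + ∫(2/(t - 3)) dt.
Step 3. Evaluate the standard form [assuming t > 4]: now 4*log(t - 4) + ∫(4/t) dt + ∫(3*t/(t**2 + 2*t - 8)) dt + ∫(-2*t**2*log(t)) dt + ∫(2/(t - 3)) dt.
Step 4. Evaluate the standard form [assuming t > 0]: now 4*log(t) + 4*log(t - 4) + ∫(3*t/(t**2 + 2*t - 8)) dt + ∫(-2*t**2*log(t)) dt + ∫(2/(t - 3)) dt.
Step 5. Evaluate the standard form [assuming t > 3]: now 4*log(t) + 4*log(t - 4) + 2*log(t - 3) + ∫(3*t/(t**2 + 2*t - 8)) dt + ∫(-2*t**2*log(t)) dt.
Step 6. Decompose ∫(3*t/(t**2 + 2*t - 8)) dt by partial fractions, 3*t/(t**2 + 2*t - 8) = 2/(t + 4) + 1/(t - 2): now 4*log(t) + 4*log(t - 4) + 2*log(t - 3) + ∫(-2*t**2*log(t)) dt + ∫(1/(t - 2)) dt + ∫(2/(t + 4)) dt.
Step 7. Evaluate the standard form [assuming t > -4]: now 4*log(t) + 4*log(t - 4) + 2*log(t - 3) + 2*log(t + 4) + ∫(-2*t**2*log(t)) dt + ∫(1/(t - 2)) dt.
Step 8. Evaluate the standard form [assuming t > 2]: now 4*log(t) + 4*log(t - 4) + 2*log(t - 3) + log(t - 2) + 2*log(t + 4) + ∫(-2*t**2*log(t)) dt.
Step 9. Integrate ∫(-2*t**2*log(t)) dt by parts with u = log(t), dv = (-2*t**2) dt, so v = -2*t**3/3 [assuming t > 0]: now -2*t**3*log(t)/3 + 4*log(t) + 4*log(t - 4) + 2*log(t - 3) + log(t - 2) + 2*log(t + 4) + ∫(2*t**2/3) dt.
Step 10. Evaluate the standard form: now -2*t**3*log(t)/3 + 2*t**3/9 + 4*log(t) + 4*log(t - 4) + 2*log(t - 3) + log(t - 2) + 2*log(t + 4).
Answer: -2*t**3*log(t)/3 + 2*t**3/9 + 4*log(t) + 4*log(t - 4) + 2*log(t - 3) + log(t - 2) + 2*log(t + 4).


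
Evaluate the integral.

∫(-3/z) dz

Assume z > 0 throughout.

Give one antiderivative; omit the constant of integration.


Answer: -3*log(z).


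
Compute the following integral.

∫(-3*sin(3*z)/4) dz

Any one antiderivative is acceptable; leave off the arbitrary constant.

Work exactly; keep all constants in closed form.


Answer: cos(3*z)/4.


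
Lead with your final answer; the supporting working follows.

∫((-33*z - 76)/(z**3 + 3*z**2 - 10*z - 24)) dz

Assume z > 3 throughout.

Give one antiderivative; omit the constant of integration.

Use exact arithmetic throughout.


The answer is -5*log(z - 3) + log(z + 2) + 4*log(z + 4).
Step 1. Decompose ∫((-33*z - 76)/(z**3 + 3*z**2 - 10*z - 24)) dz by partial fractions, (-33*z - 76)/(z**3 + 3*z**2 - 10*z - 24) = 4/(z + 4) + 1/(z + 2) - 5/(z - 3): now ∫(-5/(z - 3)) dz + ∫(1/(z + 2)) dz + ∫(4/(z + 4)) dz.
Step 2. Evaluate the standard form [assuming z > -4]: now 4*log(z + 4) + ∫(-5/(z - 3)) dz + ∫(1/(z + 2)) dz.
Step 3. Evaluate the standard form [assuming z > -2]: now log(z + 2) + 4*log(z + 4) + ∫(-5/(z - 3)) dz.
Step 4. Evaluate the standard form [assuming z > 3]: now -5*log(z - 3) + log(z + 2) + 4*log(z + 4).
Answer: -5*log(z - 3) + log(z + 2) + 4*log(z + 4).


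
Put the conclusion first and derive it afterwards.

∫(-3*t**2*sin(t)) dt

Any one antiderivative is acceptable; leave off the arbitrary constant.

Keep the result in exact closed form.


The answer is 3*t**2*cos(t) - 6*t*sin(t) - 6*cos(t).
Step 1. Integrate ∫(-3*t**2*sin(t)) dt by parts with u = t**2, dv = (-3*sin(t)) dt, so v = 3*cos(t): now 3*t**2*cos(t) + ∫(-6*t*cos(t)) dt.
Step 2. Integrate ∫(-6*t*cos(t)) dt by parts with u = t, dv = (-6*cos(t)) dt, so v = -6*sin(t): now 3*t**2*cos(t) - 6*t*sin(t) + ∫(6*sin(t)) dt.
Step 3. Evaluate the standard form: now 3*t**2*cos(t) - 6*t*sin(t) - 6*cos(t).
Answer: 3*t**2*cos(t) - 6*t*sin(t) - 6*cos(t).


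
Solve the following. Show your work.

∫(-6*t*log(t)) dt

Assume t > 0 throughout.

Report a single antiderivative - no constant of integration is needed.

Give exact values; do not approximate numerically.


Step 1. Integrate ∫(-6*t*log(t)) dt by parts with u = log(t), dv = (-6*t) dt, so v = -3*t**2 [assuming t > 0]: now -3*t**2*log(t) + ∫(3*t) dt.
Step 2. Evaluate the standard form: now -3*t**2*log(t) + 3*t**2/2.
Answer: -3*t**2*log(t) + 3*t**2/2.


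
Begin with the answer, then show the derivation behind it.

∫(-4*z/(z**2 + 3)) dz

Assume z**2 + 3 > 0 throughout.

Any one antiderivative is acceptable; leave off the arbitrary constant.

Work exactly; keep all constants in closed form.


The answer is -2*log(z**2 + 3).
Step 1. Substitute u = z**2 + 3, turning ∫(-4*z/(z**2 + 3)) dz into ∫(-2/u) du: now ∫(-2/u) du.
Step 2. Evaluate the standard form [assuming u > 0]: now -2*log(u).
Step 3. Substitute back u = z**2 + 3: now -2*log(z**2 + 3).
Answer: -2*log(z**2 + 3).


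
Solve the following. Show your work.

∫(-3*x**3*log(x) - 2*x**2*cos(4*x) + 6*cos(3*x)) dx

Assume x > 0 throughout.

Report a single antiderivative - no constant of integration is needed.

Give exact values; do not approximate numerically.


Step 1. Rewrite: now ∫(-2*x**2*cos(4*x)) dx + ∫(-3*x**3*log(x)) dx + ∫(6*cos(3*x)) dx.
Step 2. Evaluate the standard form: now 2*sin(3*x) + ∫(-2*x**2*cos(4*x)) dx + ∫(-3*x**3*log(x)) dx.
Step 3. Integrate ∫(-2*x**2*cos(4*x)) dx by parts with u = x**2, dv = (-2*cos(4*x)) dx, so v = -sin(4*x)/2: now -x**2*sin(4*x)/2 + 2*sin(3*x) + ∫(x*sin(4*x)) dx + ∫(-3*x**3*log(x)) dx.
Step 4. Integrate ∫(x*sin(4*x)) dx by parts with u = x, dv = (sin(4*x)) dx, so v = -cos(4*x)/4: now -x**2*sin(4*x)/2 - x*cos(4*x)/4 + 2*sin(3*x) + ∫(-3*x**3*log(x)) dx + ∫(cos(4*x)/4) dx.
Step 5. Evaluate the standard form: now -x**2*sin(4*x)/2 - x*cos(4*x)/4 + 2*sin(3*x) + sin(4*x)/16 + ∫(-3*x**3*log(x)) dx.
Step 6. Integrate ∫(-3*x**3*log(x)) dx by parts with u = log(x), dv = (-3*x**3) dx, so v = -3*x**4/4 [assuming x > 0]: now -3*x**4*log(x)/4 - x**2*sin(4*x)/2 - x*cos(4*x)/4 + 2*sin(3*x) + sin(4*x)/16 + ∫(3*x**3/4) dx.
Step 7. Evaluate the standard form: now -3*x**4*log(x)/4 + 3*x**4/16 - x**2*sin(4*x)/2 - x*cos(4*x)/4 + 2*sin(3*x) + sin(4*x)/16.
Answer: -3*x**4*log(x)/4 + 3*x**4/16 - x**2*sin(4*x)/2 - x*cos(4*x)/4 + 2*sin(3*x) + sin(4*x)/16.


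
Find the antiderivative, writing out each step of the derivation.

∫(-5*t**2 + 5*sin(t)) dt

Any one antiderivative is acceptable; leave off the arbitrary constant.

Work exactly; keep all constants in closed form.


Step 1. Rewrite: now ∫(-5*t**2) dt + ∫(5*sin(t)) dt.
Step 2. Evaluate the standard form: now -5*t**3/3 + ∫(5*sin(t)) dt.
Step 3. Evaluate the standard form: now -5*t**3/3 - 5*cos(t).
Answer: -5*t**3/3 - 5*cos(t).


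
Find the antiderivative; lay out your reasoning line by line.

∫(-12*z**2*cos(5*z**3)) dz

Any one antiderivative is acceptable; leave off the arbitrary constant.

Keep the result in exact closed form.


Step 1. Substitute u = z**3, turning ∫(-12*z**2*cos(5*z**3)) dz into ∫(-4*cos(5*u)) du: now ∫(-4*cos(5*u)) du.
Step 2. Evaluate the standard form: now -4*sin(5*u)/5.
Step 3. Substitute back u = z**3: now -4*sin(5*z**3)/5.
Answer: -4*sin(5*z**3)/5.


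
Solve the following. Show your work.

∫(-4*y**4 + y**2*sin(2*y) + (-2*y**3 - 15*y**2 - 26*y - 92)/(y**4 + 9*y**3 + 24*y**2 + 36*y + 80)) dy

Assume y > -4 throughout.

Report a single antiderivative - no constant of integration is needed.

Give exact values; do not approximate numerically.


Step 1. Rewrite: now ∫(-4*y**4) dy + ∫(y**2*sin(2*y)) dy + ∫((-2*y**3 - 15*y**2 - 26*y - 92)/(y**4 + 9*y**3 + 24*y**2 + 36*y + 80)) dy.
Step 2. Integrate ∫(y**2*sin(2*y)) dy by parts with u = y**2, dv = (sin(2*y)) dy, so v = -cos(2*y)/2: now -y**2*cos(2*y)/2 + ∫(-4*y**4) dy + ∫(y*cos(2*y)) dy + ∫((-2*y**3 - 15*y**2 - 26*y - 92)/(y**4 + 9*y**3 + 24*y**2 + 36*y + 80)) dy.
Step 3. Integrate ∫(y*cos(2*y)) dy by parts with u = y, dv = (cos(2*y)) dy, so v = sin(2*y)/2: now -y**2*cos(2*y)/2 + y*sin(2*y)/2 + ∫(-4*y**4) dy + ∫((-2*y**3 - 15*y**2 - 26*y - 92)/(y**4 + 9*y**3 + 24*y**2 + 36*y + 80)) dy + ∫(-sin(2*y)/2) dy.
Step 4. Evaluate the standard form: now -y**2*cos(2*y)/2 + y*sin(2*y)/2 + cos(2*y)/4 + ∫(-4*y**4) dy + ∫((-2*y**3 - 15*y**2 - 26*y - 92)/(y**4 + 9*y**3 + 24*y**2 + 36*y + 80)) dy.
Step 5. Evaluate the standard form: now -4*y**5/5 - y**2*cos(2*y)/2 + y*sin(2*y)/2 + cos(2*y)/4 + ∫((-2*y**3 - 15*y**2 - 26*y - 92)/(y**4 + 9*y**3 + 24*y**2 + 36*y + 80)) dy.
Step 6. Decompose ∫((-2*y**3 - 15*y**2 - 26*y - 92)/(y**4 + 9*y**3 + 24*y**2 + 36*y + 80)) dy by partial fractions, (-2*y**3 - 15*y**2 - 26*y - 92)/(y**4 + 9*y**3 + 24*y**2 + 36*y + 80) = -2/(y**2 + 4) + 3/(y + 5) - 5/(y + 4): now -4*y**5/5 - y**2*cos(2*y)/2 + y*sin(2*y)/2 + cos(2*y)/4 + ∫(-5/(y + 4)) dy + ∫(3/(y + 5)) dy + ∫(-2/(y**2 + 4)) dy.
Step 7. Evaluate the standard form [assuming y > -5]: now -4*y**5/5 - y**2*cos(2*y)/2 + y*sin(2*y)/2 + 3*log(y + 5) + cos(2*y)/4 + ∫(-5/(y + 4)) dy + ∫(-2/(y**2 + 4)) dy.
Step 8. Evaluate the standard form [assuming y > -4]: now -4*y**5/5 - y**2*cos(2*y)/2 + y*sin(2*y)/2 - 5*log(y + 4) + 3*log(y + 5) + cos(2*y)/4 + ∫(-2/(y**2 + 4)) dy.
Step 9. Evaluate the standard form: now -4*y**5/5 - y**2*cos(2*y)/2 + y*sin(2*y)/2 - 5*log(y + 4) + 3*log(y + 5) + cos(2*y)/4 - atan(y/2).
Answer: -4*y**5/5 - y**2*cos(2*y)/2 + y*sin(2*y)/2 - 5*log(y + 4) + 3*log(y + 5) + cos(2*y)/4 - atan(y/2).


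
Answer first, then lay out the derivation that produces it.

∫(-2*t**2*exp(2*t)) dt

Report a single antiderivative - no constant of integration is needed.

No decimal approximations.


The answer is -t**2*exp(2*t) + t*exp(2*t) - exp(2*t)/2.
Step 1. Integrate ∫(-2*t**2*exp(2*t)) dt by parts with u = t**2, dv = (-2*exp(2*t)) dt, so v = -exp(2*t): now -t**2*exp(2*t) + ∫(2*t*exp(2*t)) dt.
Step 2. Integrate ∫(2*t*exp(2*t)) dt by parts with u = t, dv = (2*exp(2*t)) dt, so v = exp(2*t): now -t**2*exp(2*t) + t*exp(2*t) + ∫(-exp(2*t)) dt.
Step 3. Evaluate the standard form: now -t**2*exp(2*t) + t*exp(2*t) - exp(2*t)/2.
Answer: -t**2*exp(2*t) + t*exp(2*t) - exp(2*t)/2.


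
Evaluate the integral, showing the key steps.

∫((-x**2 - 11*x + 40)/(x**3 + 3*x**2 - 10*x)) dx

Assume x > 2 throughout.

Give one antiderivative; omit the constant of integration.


Step 1. Decompose ∫((-x**2 - 11*x + 40)/(x**3 + 3*x**2 - 10*x)) dx by partial fractions, (-x**2 - 11*x + 40)/(x**3 + 3*x**2 - 10*x) = 2/(x + 5) + 1/(x - 2) - 4/x: now ∫(-4/x) dx + ∫(1/(x - 2)) dx + ∫(2/(x + 5)) dx.
Step 2. Evaluate the standard form [assuming x > 0]: now -4*log(x) + ∫(1/(x - 2)) dx + ∫(2/(x + 5)) dx.
Step 3. Evaluate the standard form [assuming x > -5]: now -4*log(x) + 2*log(x + 5) + ∫(1/(x - 2)) dx.
Step 4. Evaluate the standard form [assuming x > 2]: now -4*log(x) + log(x - 2) + 2*log(x + 5).
Answer: -4*log(x) + log(x - 2) + 2*log(x + 5).


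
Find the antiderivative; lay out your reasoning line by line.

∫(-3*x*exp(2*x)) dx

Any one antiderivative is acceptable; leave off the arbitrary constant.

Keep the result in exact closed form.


Step 1. Integrate ∫(-3*x*exp(2*x)) dx by parts with u = x, dv = (-3*exp(2*x)) dx, so v = -3*exp(2*x)/2: now -3*x*exp(2*x)/2 + ∫(3*exp(2*x)/2) dx.
Step 2. Evaluate the standard form: now -3*x*exp(2*x)/2 + 3*exp(2*x)/4.
Answer: -3*x*exp(2*x)/2 + 3*exp(2*x)/4.


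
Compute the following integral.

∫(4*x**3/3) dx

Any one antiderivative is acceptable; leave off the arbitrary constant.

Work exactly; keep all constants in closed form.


Answer: x**4/3.


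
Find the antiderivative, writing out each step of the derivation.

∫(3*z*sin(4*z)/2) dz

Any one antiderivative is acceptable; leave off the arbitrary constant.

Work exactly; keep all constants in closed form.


Step 1. Integrate ∫(3*z*sin(4*z)/2) dz by parts with u = z, dv = (3*sin(4*z)/2) dz, so v = -3*cos(4*z)/8: now -3*z*cos(4*z)/8 + ∫(3*cos(4*z)/8) dz.
Step 2. Evaluate the standard form: now -3*z*cos(4*z)/8 + 3*sin(4*z)/32.
Answer: -3*z*cos(4*z)/8 + 3*sin(4*z)/32.


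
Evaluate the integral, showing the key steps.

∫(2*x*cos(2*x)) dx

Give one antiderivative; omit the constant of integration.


Step 1. Integrate ∫(2*x*cos(2*x)) dx by parts with u = x, dv = (2*cos(2*x)) dx, so v = sin(2*x): now x*sin(2*x) + ∫(-sin(2*x)) dx.
Step 2. Evaluate the standard form: now x*sin(2*x) + cos(2*x)/2.
Answer: x*sin(2*x) + cos(2*x)/2.


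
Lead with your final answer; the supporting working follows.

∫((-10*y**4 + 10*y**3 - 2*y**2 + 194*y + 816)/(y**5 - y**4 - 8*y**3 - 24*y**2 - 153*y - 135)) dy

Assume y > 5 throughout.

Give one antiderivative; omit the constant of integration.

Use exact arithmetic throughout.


The answer is -2*log(y - 5) - 5*log(y + 1) - 3*log(y + 3) - 4*atan(y/3)/3.
Step 1. Decompose ∫((-10*y**4 + 10*y**3 - 2*y**2 + 194*y + 816)/(y**5 - y**4 - 8*y**3 - 24*y**2 - 153*y - 135)) dy by partial fractions, (-10*y**4 + 10*y**3 - 2*y**2 + 194*y + 816)/(y**5 - y**4 - 8*y**3 - 24*y**2 - 153*y - 135) = -4/(y**2 + 9) - 3/(y + 3) - 5/(y + 1) - 2/(y - 5): now ∫(-2/(y - 5)) dy + ∫(-5/(y + 1)) dy + ∫(-3/(y + 3)) dy + ∫(-4/(y**2 + 9)) dy.
Step 2. Evaluate the standard form [assuming y > -1]: now -5*log(y + 1) + ∫(-2/(y - 5)) dy + ∫(-3/(y + 3)) dy + ∫(-4/(y**2 + 9)) dy.
Step 3. Evaluate the standard form [assuming y > -3]: now -5*log(y + 1) - 3*log(y + 3) + ∫(-2/(y - 5)) dy + ∫(-4/(y**2 + 9)) dy.
Step 4. Evaluate the standard form [assuming y > 5]: now -2*log(y - 5) - 5*log(y + 1) - 3*log(y + 3) + ∫(-4/(y**2 + 9)) dy.
Step 5. Evaluate the standard form: now -2*log(y - 5) - 5*log(y + 1) - 3*log(y + 3) - 4*atan(y/3)/3.
Answer: -2*log(y - 5) - 5*log(y + 1) - 3*log(y + 3) - 4*atan(y/3)/3.


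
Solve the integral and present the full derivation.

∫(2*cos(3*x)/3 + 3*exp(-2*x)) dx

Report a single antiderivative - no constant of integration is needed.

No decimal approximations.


Step 1. Rewrite: now ∫(3*exp(-2*x)) dx + ∫(2*cos(3*x)/3) dx.
Step 2. Evaluate the standard form: now ∫(2*cos(3*x)/3) dx - 3*exp(-2*x)/2.
Step 3. Evaluate the standard form: now 2*sin(3*x)/9 - 3*exp(-2*x)/2.
Answer: 2*sin(3*x)/9 - 3*exp(-2*x)/2.


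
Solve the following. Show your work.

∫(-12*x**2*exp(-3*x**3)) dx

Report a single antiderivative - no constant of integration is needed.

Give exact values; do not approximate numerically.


Step 1. Substitute u = x**3, turning ∫(-12*x**2*exp(-3*x**3)) dx into ∫(-4*exp(-3*u)) du: now ∫(-4*exp(-3*u)) du.
Step 2. Evaluate the standard form: now 4*exp(-3*u)/3.
Step 3. Substitute back u = x**3: now 4*exp(-3*x**3)/3.
Answer: 4*exp(-3*x**3)/3.


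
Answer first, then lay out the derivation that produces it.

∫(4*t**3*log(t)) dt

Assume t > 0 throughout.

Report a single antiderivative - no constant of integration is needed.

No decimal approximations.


The answer is t**4*log(t) - t**4/4.
Step 1. Integrate ∫(4*t**3*log(t)) dt by parts with u = log(t), dv = (4*t**3) dt, so v = t**4 [assuming t > 0]: now t**4*log(t) + ∫(-t**3) dt.
Step 2. Evaluate the standard form: now t**4*log(t) - t**4/4.
Answer: t**4*log(t) - t**4/4.


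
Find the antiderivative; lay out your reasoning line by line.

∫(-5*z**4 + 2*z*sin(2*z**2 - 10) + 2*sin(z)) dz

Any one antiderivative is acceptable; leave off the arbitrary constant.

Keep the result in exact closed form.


Step 1. Rewrite: now ∫(-5*z**4) dz + ∫(2*z*sin(2*z**2 - 10)) dz + ∫(2*sin(z)) dz.
Step 2. Evaluate the standard form: now -z**5 + ∫(2*z*sin(2*z**2 - 10)) dz + ∫(2*sin(z)) dz.
Step 3. Evaluate the standard form: now -z**5 - 2*cos(z) + ∫(2*z*sin(2*z**2 - 10)) dz.
Step 4. Substitute u = z**2 - 5, turning ∫(2*z*sin(2*z**2 - 10)) dz into ∫(sin(2*u)) du: now -z**5 - 2*cos(z) + ∫(sin(2*u)) du.
Step 5. Evaluate the standard form: now -z**5 - cos(2*u)/2 - 2*cos(z).
Step 6. Substitute back u = z**2 - 5: now -z**5 - 2*cos(z) - cos(2*z**2 - 10)/2.
Answer: -z**5 - 2*cos(z) - cos(2*z**2 - 10)/2.


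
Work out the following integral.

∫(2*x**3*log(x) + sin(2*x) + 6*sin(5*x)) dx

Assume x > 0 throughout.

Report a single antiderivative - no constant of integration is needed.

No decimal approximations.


Answer: x**4*log(x)/2 - x**4/8 - cos(2*x)/2 - 6*cos(5*x)/5.


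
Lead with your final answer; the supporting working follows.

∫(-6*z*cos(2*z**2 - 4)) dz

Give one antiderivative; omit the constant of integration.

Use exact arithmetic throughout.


The answer is -3*sin(2*z**2 - 4)/2.
Step 1. Substitute u = z**2 - 2, turning ∫(-6*z*cos(2*z**2 - 4)) dz into ∫(-3*cos(2*u)) du: now ∫(-3*cos(2*u)) du.
Step 2. Evaluate the standard form: now -3*sin(2*u)/2.
Step 3. Substitute back u = z**2 - 2: now -3*sin(2*z**2 - 4)/2.
Answer: -3*sin(2*z**2 - 4)/2.


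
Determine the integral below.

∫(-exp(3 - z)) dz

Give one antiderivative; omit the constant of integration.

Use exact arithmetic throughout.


Answer: exp(3 - z).


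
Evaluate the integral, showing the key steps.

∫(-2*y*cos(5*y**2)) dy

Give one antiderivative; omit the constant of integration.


Step 1. Substitute u = y**2, turning ∫(-2*y*cos(5*y**2)) dy into ∫(-cos(5*u)) du: now ∫(-cos(5*u)) du.
Step 2. Evaluate the standard form: now -sin(5*u)/5.
Step 3. Substitute back u = y**2: now -sin(5*y**2)/5.
Answer: -sin(5*y**2)/5.


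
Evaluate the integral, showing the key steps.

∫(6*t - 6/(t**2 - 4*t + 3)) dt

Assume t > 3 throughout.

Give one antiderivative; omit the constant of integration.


Step 1. Rewrite: now ∫(6*t) dt + ∫(-6/(t**2 - 4*t + 3)) dt.
Step 2. Evaluate the standard form: now 3*t**2 + ∫(-6/(t**2 - 4*t + 3)) dt.
Step 3. Decompose ∫(-6/(t**2 - 4*t + 3)) dt by partial fractions, -6/(t**2 - 4*t + 3) = 3/(t - 1) - 3/(t - 3): now 3*t**2 + ∫(-3/(t - 3)) dt + ∫(3/(t - 1)) dt.
Step 4. Evaluate the standard form [assuming t > 1]: now 3*t**2 + 3*log(t - 1) + ∫(-3/(t - 3)) dt.
Step 5. Evaluate the standard form [assuming t > 3]: now 3*t**2 - 3*log(t - 3) + 3*log(t - 1).
Answer: 3*t**2 - 3*log(t - 3) + 3*log(t - 1).


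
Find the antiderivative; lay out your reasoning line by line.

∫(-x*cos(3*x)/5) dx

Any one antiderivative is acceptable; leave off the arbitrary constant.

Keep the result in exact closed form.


Step 1. Integrate ∫(-x*cos(3*x)/5) dx by parts with u = x, dv = (-cos(3*x)/5) dx, so v = -sin(3*x)/15: now -x*sin(3*x)/15 + ∫(sin(3*x)/15) dx.
Step 2. Evaluate the standard form: now -x*sin(3*x)/15 - cos(3*x)/45.
Answer: -x*sin(3*x)/15 - cos(3*x)/45.


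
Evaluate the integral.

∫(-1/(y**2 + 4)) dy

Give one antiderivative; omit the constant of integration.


Answer: -atan(y/2)/2.


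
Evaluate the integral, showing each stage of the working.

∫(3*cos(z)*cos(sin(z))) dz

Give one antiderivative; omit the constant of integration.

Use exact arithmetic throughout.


Step 1. Substitute u = sin(z), turning ∫(3*cos(z)*cos(sin(z))) dz into ∫(3*cos(u)) du: now ∫(3*cos(u)) du.
Step 2. Evaluate the standard form: now 3*sin(u).
Step 3. Substitute back u = sin(z): now 3*sin(sin(z)).
Answer: 3*sin(sin(z)).


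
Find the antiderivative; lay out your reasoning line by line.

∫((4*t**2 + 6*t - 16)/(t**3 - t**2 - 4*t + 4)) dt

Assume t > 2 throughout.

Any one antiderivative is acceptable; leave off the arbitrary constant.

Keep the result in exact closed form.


Step 1. Decompose ∫((4*t**2 + 6*t - 16)/(t**3 - t**2 - 4*t + 4)) dt by partial fractions, (4*t**2 + 6*t - 16)/(t**3 - t**2 - 4*t + 4) = -1/(t + 2) + 2/(t - 1) + 3/(t - 2): now ∫(3/(t - 2)) dt + ∫(2/(t - 1)) dt + ∫(-1/(t + 2)) dt.
Step 2. Evaluate the standard form [assuming t > 1]: now 2*log(t - 1) + ∫(3/(t - 2)) dt + ∫(-1/(t + 2)) dt.
Step 3. Evaluate the standard form [assuming t > 2]: now 3*log(t - 2) + 2*log(t - 1) + ∫(-1/(t + 2)) dt.
Step 4. Evaluate the standard form [assuming t > -2]: now 3*log(t - 2) + 2*log(t - 1) - log(t + 2).
Answer: 3*log(t - 2) + 2*log(t - 1) - log(t + 2).


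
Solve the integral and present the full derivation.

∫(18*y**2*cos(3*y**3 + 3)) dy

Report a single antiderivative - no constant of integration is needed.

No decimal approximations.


Step 1. Substitute u = y**3 + 1, turning ∫(18*y**2*cos(3*y**3 + 3)) dy into ∫(6*cos(3*u)) du: now ∫(6*cos(3*u)) du.
Step 2. Evaluate the standard form: now 2*sin(3*u).
Step 3. Substitute back u = y**3 + 1: now 2*sin(3*y**3 + 3).
Answer: 2*sin(3*y**3 + 3).


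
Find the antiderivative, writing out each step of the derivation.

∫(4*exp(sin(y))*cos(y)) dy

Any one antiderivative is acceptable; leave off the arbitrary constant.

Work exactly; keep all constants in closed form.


Step 1. Substitute u = sin(y), turning ∫(4*exp(sin(y))*cos(y)) dy into ∫(4*exp(u)) du: now ∫(4*exp(u)) du.
Step 2. Evaluate the standard form: now 4*exp(u).
Step 3. Substitute back u = sin(y): now 4*exp(sin(y)).
Answer: 4*exp(sin(y)).


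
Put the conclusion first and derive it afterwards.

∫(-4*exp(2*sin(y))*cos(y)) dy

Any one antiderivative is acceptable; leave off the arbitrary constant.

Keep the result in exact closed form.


The answer is -2*exp(2*sin(y)).
Step 1. Substitute u = sin(y), turning ∫(-4*exp(2*sin(y))*cos(y)) dy into ∫(-4*exp(2*u)) du: now ∫(-4*exp(2*u)) du.
Step 2. Evaluate the standard form: now -2*exp(2*u).
Step 3. Substitute back u = sin(y): now -2*exp(2*sin(y)).
Answer: -2*exp(2*sin(y)).


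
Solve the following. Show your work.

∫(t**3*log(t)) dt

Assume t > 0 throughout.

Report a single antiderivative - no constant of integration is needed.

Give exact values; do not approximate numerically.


Step 1. Integrate ∫(t**3*log(t)) dt by parts with u = log(t), dv = (t**3) dt, so v = t**4/4 [assuming t > 0]: now t**4*log(t)/4 + ∫(-t**3/4) dt.
Step 2. Evaluate the standard form: now t**4*log(t)/4 - t**4/16.
Answer: t**4*log(t)/4 - t**4/16.
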